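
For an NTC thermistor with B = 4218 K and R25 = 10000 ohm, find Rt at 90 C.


NTC thermistor equation: Rt = R25 * exp(B * (1/T - 1/T25)).
T in Kelvin: 363.15 K, T25 = 298.15 K
1/T - 1/T25 = 1/363.15 - 1/298.15 = -0.00060033
B * (1/T - 1/T25) = 4218 * -0.00060033 = -2.5322
Rt = 10000 * exp(-2.5322) = 794.8 ohm

794.8 ohm


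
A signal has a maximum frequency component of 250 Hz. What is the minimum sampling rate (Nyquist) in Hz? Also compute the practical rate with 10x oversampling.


By Nyquist theorem, fs_min = 2 * fmax.
fs_min = 2 * 250 = 500 Hz
Practical rate = 10 * fs_min = 10 * 500 = 5000 Hz

fs_min = 500 Hz, fs_practical = 5000 Hz


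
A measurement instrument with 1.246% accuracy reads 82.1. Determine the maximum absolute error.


Absolute error = (accuracy% / 100) * reading.
Error = (1.246 / 100) * 82.1
Error = 0.01246 * 82.1
Error = 1.023

1.023


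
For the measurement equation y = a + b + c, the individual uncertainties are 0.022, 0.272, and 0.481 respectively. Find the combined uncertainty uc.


For a sum of independent quantities, uc = sqrt(u1^2 + u2^2 + u3^2).
uc = sqrt(0.022^2 + 0.272^2 + 0.481^2)
uc = sqrt(0.000484 + 0.073984 + 0.231361)
uc = 0.553

0.553


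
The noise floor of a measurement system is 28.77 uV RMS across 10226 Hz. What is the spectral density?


Noise spectral density = Vrms / sqrt(BW).
NSD = 28.77 / sqrt(10226)
NSD = 28.77 / 101.1237
NSD = 0.2845 uV/sqrt(Hz)

0.2845 uV/sqrt(Hz)


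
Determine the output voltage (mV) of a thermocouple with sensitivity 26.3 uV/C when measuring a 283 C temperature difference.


The thermocouple output V = sensitivity * dT.
V = 26.3 uV/C * 283 C
V = 7442.9 uV
V = 7.443 mV

7.443 mV


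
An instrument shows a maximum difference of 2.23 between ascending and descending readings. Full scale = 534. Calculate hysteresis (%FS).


Hysteresis = (max difference / full scale) * 100%.
H = (2.23 / 534) * 100
H = 0.418 %FS

0.418 %FS


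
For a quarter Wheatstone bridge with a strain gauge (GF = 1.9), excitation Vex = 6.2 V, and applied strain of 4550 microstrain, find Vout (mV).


Quarter bridge output: Vout = (GF * epsilon * Vex) / 4.
Vout = (1.9 * 4550e-6 * 6.2) / 4
Vout = 0.053599 / 4 V
Vout = 0.01339975 V = 13.3998 mV

13.3998 mV


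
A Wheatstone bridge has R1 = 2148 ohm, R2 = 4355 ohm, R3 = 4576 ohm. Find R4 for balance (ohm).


At balance: R1*R4 = R2*R3, so R4 = R2*R3/R1.
R4 = 4355 * 4576 / 2148
R4 = 19928480 / 2148
R4 = 9277.69 ohm

9277.69 ohm


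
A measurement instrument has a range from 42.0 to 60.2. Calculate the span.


Span = upper range - lower range.
Span = 60.2 - (42.0)
Span = 18.2

18.2


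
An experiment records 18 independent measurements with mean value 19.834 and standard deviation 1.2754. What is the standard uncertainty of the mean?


The standard uncertainty for Type A evaluation is u = s / sqrt(n).
u = 1.2754 / sqrt(18)
u = 1.2754 / 4.2426
u = 0.3006

0.3006


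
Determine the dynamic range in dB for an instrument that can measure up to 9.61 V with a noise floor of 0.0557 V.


Dynamic range = 20 * log10(Vmax / Vnoise).
DR = 20 * log10(9.61 / 0.0557)
DR = 20 * log10(172.53)
DR = 44.74 dB

44.74 dB


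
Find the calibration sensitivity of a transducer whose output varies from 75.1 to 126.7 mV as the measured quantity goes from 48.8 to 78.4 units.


Sensitivity = (y2 - y1) / (x2 - x1).
S = (126.7 - 75.1) / (78.4 - 48.8)
S = 51.6 / 29.6
S = 1.7432 mV/unit

1.7432 mV/unit


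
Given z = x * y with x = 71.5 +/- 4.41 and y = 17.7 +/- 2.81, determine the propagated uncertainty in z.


For a product z = x*y, the relative uncertainty is:
uz/z = sqrt((ux/x)^2 + (uy/y)^2)
Relative uncertainties: ux/x = 4.41/71.5 = 0.061678
uy/y = 2.81/17.7 = 0.158757
z = 71.5 * 17.7 = 1265.5
uz = 1265.5 * sqrt(0.061678^2 + 0.158757^2) = 215.545

215.545


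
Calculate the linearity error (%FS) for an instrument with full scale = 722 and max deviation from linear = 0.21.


Linearity error = (max deviation / full scale) * 100%.
Linearity = (0.21 / 722) * 100
Linearity = 0.029 %FS

0.029 %FS


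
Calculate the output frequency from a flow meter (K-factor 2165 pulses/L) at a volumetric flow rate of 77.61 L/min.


Frequency = K * Q / 60 (converting L/min to L/s).
f = 2165 * 77.61 / 60
f = 168025.65 / 60
f = 2800.43 Hz

2800.43 Hz


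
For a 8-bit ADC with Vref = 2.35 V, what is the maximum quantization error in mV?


The maximum quantization error is +/- LSB/2.
LSB = Vref / 2^n = 2.35 / 256 = 0.00917969 V
Max error = LSB / 2 = 0.00917969 / 2 = 0.00458984 V
Max error = 4.5898 mV

4.5898 mV


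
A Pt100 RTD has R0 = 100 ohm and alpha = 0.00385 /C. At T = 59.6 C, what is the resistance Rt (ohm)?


The RTD equation: Rt = R0 * (1 + alpha * T).
Rt = 100 * (1 + 0.00385 * 59.6)
Rt = 100 * (1 + 0.22946)
Rt = 100 * 1.22946
Rt = 122.946 ohm

122.946 ohm


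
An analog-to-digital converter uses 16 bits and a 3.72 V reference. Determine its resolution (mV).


The resolution (LSB) of an ADC is Vref / 2^n.
LSB = 3.72 / 2^16
LSB = 3.72 / 65536
LSB = 5.676e-05 V = 0.0567627 mV

0.0567627 mV


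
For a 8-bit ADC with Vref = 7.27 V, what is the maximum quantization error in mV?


The maximum quantization error is +/- LSB/2.
LSB = Vref / 2^n = 7.27 / 256 = 0.02839844 V
Max error = LSB / 2 = 0.02839844 / 2 = 0.01419922 V
Max error = 14.1992 mV

14.1992 mV


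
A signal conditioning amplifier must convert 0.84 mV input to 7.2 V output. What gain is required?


Gain = Vout / Vin (converting to same units).
G = 7.2 V / 0.84 mV
G = 7200.0 mV / 0.84 mV
G = 8571.43

8571.43


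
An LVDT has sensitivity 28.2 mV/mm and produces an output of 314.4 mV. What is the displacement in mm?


Displacement = Vout / sensitivity.
d = 314.4 / 28.2
d = 11.149 mm

11.149 mm


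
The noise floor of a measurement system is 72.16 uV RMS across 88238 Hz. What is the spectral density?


Noise spectral density = Vrms / sqrt(BW).
NSD = 72.16 / sqrt(88238)
NSD = 72.16 / 297.0488
NSD = 0.2429 uV/sqrt(Hz)

0.2429 uV/sqrt(Hz)


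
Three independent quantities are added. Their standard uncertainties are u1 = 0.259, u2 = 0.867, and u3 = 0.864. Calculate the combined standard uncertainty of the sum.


For a sum of independent quantities, uc = sqrt(u1^2 + u2^2 + u3^2).
uc = sqrt(0.259^2 + 0.867^2 + 0.864^2)
uc = sqrt(0.067081 + 0.751689 + 0.746496)
uc = 1.2511

1.2511


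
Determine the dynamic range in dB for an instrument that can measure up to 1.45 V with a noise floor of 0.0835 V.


Dynamic range = 20 * log10(Vmax / Vnoise).
DR = 20 * log10(1.45 / 0.0835)
DR = 20 * log10(17.37)
DR = 24.79 dB

24.79 dB


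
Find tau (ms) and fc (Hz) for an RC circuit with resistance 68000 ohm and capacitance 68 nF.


Time constant: tau = R * C.
tau = 68000 * 6.80e-08 = 0.004624 s
tau = 4.624 ms
Cutoff frequency: fc = 1 / (2*pi*R*C).
fc = 1 / (2*pi*0.004624) = 34.42 Hz

tau = 4.624 ms, fc = 34.42 Hz


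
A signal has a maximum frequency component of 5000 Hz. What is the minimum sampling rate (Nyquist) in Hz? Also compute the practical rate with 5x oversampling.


By Nyquist theorem, fs_min = 2 * fmax.
fs_min = 2 * 5000 = 10000 Hz
Practical rate = 5 * fs_min = 5 * 10000 = 50000 Hz

fs_min = 10000 Hz, fs_practical = 50000 Hz


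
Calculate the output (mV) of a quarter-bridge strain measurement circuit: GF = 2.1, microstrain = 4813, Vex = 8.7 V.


Quarter bridge output: Vout = (GF * epsilon * Vex) / 4.
Vout = (2.1 * 4813e-6 * 8.7) / 4
Vout = 0.08793351 / 4 V
Vout = 0.02198338 V = 21.9834 mV

21.9834 mV


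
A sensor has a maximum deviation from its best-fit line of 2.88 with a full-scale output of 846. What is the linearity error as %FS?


Linearity error = (max deviation / full scale) * 100%.
Linearity = (2.88 / 846) * 100
Linearity = 0.34 %FS

0.34 %FS


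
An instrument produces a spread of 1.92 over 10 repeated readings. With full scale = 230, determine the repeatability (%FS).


Repeatability = (spread / full scale) * 100%.
R = (1.92 / 230) * 100
R = 0.835 %FS

0.835 %FS


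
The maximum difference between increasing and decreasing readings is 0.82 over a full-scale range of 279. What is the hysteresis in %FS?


Hysteresis = (max difference / full scale) * 100%.
H = (0.82 / 279) * 100
H = 0.294 %FS

0.294 %FS


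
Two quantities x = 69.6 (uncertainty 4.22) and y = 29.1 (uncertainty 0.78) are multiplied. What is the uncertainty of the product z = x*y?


For a product z = x*y, the relative uncertainty is:
uz/z = sqrt((ux/x)^2 + (uy/y)^2)
Relative uncertainties: ux/x = 4.22/69.6 = 0.060632
uy/y = 0.78/29.1 = 0.026804
z = 69.6 * 29.1 = 2025.4
uz = 2025.4 * sqrt(0.060632^2 + 0.026804^2) = 134.267

134.267


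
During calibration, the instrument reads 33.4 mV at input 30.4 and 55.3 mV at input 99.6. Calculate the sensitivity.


Sensitivity = (y2 - y1) / (x2 - x1).
S = (55.3 - 33.4) / (99.6 - 30.4)
S = 21.9 / 69.2
S = 0.3165 mV/unit

0.3165 mV/unit


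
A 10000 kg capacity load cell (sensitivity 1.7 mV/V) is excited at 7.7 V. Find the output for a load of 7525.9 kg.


Vout = rated_output * Vex * (load / capacity).
Vout = 1.7 * 7.7 * (7525.9 / 10000)
Vout = 1.7 * 7.7 * 0.75259
Vout = 9.851 mV

9.851 mV


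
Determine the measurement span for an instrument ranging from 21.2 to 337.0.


Span = upper range - lower range.
Span = 337.0 - (21.2)
Span = 315.8

315.8


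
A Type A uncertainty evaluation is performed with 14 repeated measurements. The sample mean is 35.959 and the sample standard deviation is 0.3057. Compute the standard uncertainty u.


The standard uncertainty for Type A evaluation is u = s / sqrt(n).
u = 0.3057 / sqrt(14)
u = 0.3057 / 3.7417
u = 0.0817

0.0817


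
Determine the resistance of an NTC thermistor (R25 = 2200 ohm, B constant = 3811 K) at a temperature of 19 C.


NTC thermistor equation: Rt = R25 * exp(B * (1/T - 1/T25)).
T in Kelvin: 292.15 K, T25 = 298.15 K
1/T - 1/T25 = 1/292.15 - 1/298.15 = 6.888e-05
B * (1/T - 1/T25) = 3811 * 6.888e-05 = 0.2625
Rt = 2200 * exp(0.2625) = 2860.4 ohm

2860.4 ohm


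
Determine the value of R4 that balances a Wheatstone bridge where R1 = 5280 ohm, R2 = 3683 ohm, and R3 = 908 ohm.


At balance: R1*R4 = R2*R3, so R4 = R2*R3/R1.
R4 = 3683 * 908 / 5280
R4 = 3344164 / 5280
R4 = 633.36 ohm

633.36 ohm


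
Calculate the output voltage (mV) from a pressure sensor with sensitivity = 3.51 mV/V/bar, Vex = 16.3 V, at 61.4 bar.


Output = sensitivity * Vex * P.
Vout = 3.51 * 16.3 * 61.4
Vout = 57.213 * 61.4
Vout = 3512.88 mV

3512.88 mV


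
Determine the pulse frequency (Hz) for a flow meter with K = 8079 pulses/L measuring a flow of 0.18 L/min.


Frequency = K * Q / 60 (converting L/min to L/s).
f = 8079 * 0.18 / 60
f = 1454.22 / 60
f = 24.24 Hz

24.24 Hz


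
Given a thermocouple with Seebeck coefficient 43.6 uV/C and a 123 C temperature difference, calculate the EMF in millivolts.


The thermocouple output V = sensitivity * dT.
V = 43.6 uV/C * 123 C
V = 5362.8 uV
V = 5.363 mV

5.363 mV


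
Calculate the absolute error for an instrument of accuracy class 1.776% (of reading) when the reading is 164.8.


Absolute error = (accuracy% / 100) * reading.
Error = (1.776 / 100) * 164.8
Error = 0.01776 * 164.8
Error = 2.9268

2.9268


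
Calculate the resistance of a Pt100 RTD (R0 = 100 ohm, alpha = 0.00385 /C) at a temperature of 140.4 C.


The RTD equation: Rt = R0 * (1 + alpha * T).
Rt = 100 * (1 + 0.00385 * 140.4)
Rt = 100 * (1 + 0.54054)
Rt = 100 * 1.54054
Rt = 154.054 ohm

154.054 ohm


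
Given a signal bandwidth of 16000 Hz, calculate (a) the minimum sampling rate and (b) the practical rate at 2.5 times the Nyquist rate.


By Nyquist theorem, fs_min = 2 * fmax.
fs_min = 2 * 16000 = 32000 Hz
Practical rate = 2.5 * fs_min = 2.5 * 32000 = 80000 Hz

fs_min = 32000 Hz, fs_practical = 80000 Hz


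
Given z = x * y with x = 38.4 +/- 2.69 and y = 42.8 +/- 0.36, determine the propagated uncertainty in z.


For a product z = x*y, the relative uncertainty is:
uz/z = sqrt((ux/x)^2 + (uy/y)^2)
Relative uncertainties: ux/x = 2.69/38.4 = 0.070052
uy/y = 0.36/42.8 = 0.008411
z = 38.4 * 42.8 = 1643.5
uz = 1643.5 * sqrt(0.070052^2 + 0.008411^2) = 115.959

115.959


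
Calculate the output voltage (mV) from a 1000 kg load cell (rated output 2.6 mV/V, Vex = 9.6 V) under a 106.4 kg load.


Vout = rated_output * Vex * (load / capacity).
Vout = 2.6 * 9.6 * (106.4 / 1000)
Vout = 2.6 * 9.6 * 0.1064
Vout = 2.656 mV

2.656 mV


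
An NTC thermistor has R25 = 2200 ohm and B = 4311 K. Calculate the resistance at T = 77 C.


NTC thermistor equation: Rt = R25 * exp(B * (1/T - 1/T25)).
T in Kelvin: 350.15 K, T25 = 298.15 K
1/T - 1/T25 = 1/350.15 - 1/298.15 = -0.0004981
B * (1/T - 1/T25) = 4311 * -0.0004981 = -2.1473
Rt = 2200 * exp(-2.1473) = 257.0 ohm

257.0 ohm


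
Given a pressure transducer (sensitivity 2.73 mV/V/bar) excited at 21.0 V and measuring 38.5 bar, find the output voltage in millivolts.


Output = sensitivity * Vex * P.
Vout = 2.73 * 21.0 * 38.5
Vout = 57.33 * 38.5
Vout = 2207.2 mV

2207.2 mV


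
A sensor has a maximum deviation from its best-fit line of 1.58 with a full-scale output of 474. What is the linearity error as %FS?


Linearity error = (max deviation / full scale) * 100%.
Linearity = (1.58 / 474) * 100
Linearity = 0.333 %FS

0.333 %FS


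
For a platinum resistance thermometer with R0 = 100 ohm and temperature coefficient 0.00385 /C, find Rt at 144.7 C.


The RTD equation: Rt = R0 * (1 + alpha * T).
Rt = 100 * (1 + 0.00385 * 144.7)
Rt = 100 * (1 + 0.557095)
Rt = 100 * 1.557095
Rt = 155.709 ohm

155.709 ohm


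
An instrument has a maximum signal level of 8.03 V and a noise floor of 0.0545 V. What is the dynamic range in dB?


Dynamic range = 20 * log10(Vmax / Vnoise).
DR = 20 * log10(8.03 / 0.0545)
DR = 20 * log10(147.34)
DR = 43.37 dB

43.37 dB


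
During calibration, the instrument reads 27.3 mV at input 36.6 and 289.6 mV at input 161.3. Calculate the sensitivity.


Sensitivity = (y2 - y1) / (x2 - x1).
S = (289.6 - 27.3) / (161.3 - 36.6)
S = 262.3 / 124.7
S = 2.1034 mV/unit

2.1034 mV/unit


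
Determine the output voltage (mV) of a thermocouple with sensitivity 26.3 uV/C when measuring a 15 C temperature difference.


The thermocouple output V = sensitivity * dT.
V = 26.3 uV/C * 15 C
V = 394.5 uV
V = 0.395 mV

0.395 mV


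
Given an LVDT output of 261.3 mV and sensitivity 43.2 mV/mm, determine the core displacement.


Displacement = Vout / sensitivity.
d = 261.3 / 43.2
d = 6.049 mm

6.049 mm


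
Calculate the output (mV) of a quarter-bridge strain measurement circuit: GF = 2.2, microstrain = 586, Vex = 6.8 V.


Quarter bridge output: Vout = (GF * epsilon * Vex) / 4.
Vout = (2.2 * 586e-6 * 6.8) / 4
Vout = 0.00876656 / 4 V
Vout = 0.00219164 V = 2.1916 mV

2.1916 mV


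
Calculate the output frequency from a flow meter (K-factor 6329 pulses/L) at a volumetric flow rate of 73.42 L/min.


Frequency = K * Q / 60 (converting L/min to L/s).
f = 6329 * 73.42 / 60
f = 464675.18 / 60
f = 7744.59 Hz

7744.59 Hz


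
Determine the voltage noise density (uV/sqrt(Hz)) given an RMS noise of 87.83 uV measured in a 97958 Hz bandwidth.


Noise spectral density = Vrms / sqrt(BW).
NSD = 87.83 / sqrt(97958)
NSD = 87.83 / 312.9824
NSD = 0.2806 uV/sqrt(Hz)

0.2806 uV/sqrt(Hz)


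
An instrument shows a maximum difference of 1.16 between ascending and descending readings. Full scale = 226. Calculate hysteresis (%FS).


Hysteresis = (max difference / full scale) * 100%.
H = (1.16 / 226) * 100
H = 0.513 %FS

0.513 %FS


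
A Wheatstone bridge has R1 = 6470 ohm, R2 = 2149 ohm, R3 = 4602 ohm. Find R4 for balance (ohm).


At balance: R1*R4 = R2*R3, so R4 = R2*R3/R1.
R4 = 2149 * 4602 / 6470
R4 = 9889698 / 6470
R4 = 1528.55 ohm

1528.55 ohm


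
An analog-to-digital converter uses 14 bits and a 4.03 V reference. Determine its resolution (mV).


The resolution (LSB) of an ADC is Vref / 2^n.
LSB = 4.03 / 2^14
LSB = 4.03 / 16384
LSB = 0.00024597 V = 0.24597168 mV

0.24597168 mV


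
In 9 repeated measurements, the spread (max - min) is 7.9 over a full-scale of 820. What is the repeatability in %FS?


Repeatability = (spread / full scale) * 100%.
R = (7.9 / 820) * 100
R = 0.963 %FS

0.963 %FS


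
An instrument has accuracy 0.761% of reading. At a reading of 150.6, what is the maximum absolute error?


Absolute error = (accuracy% / 100) * reading.
Error = (0.761 / 100) * 150.6
Error = 0.00761 * 150.6
Error = 1.1461

1.1461


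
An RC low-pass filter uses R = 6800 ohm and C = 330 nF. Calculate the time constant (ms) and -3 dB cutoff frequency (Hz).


Time constant: tau = R * C.
tau = 6800 * 3.30e-07 = 0.002244 s
tau = 2.244 ms
Cutoff frequency: fc = 1 / (2*pi*R*C).
fc = 1 / (2*pi*0.002244) = 70.92 Hz

tau = 2.244 ms, fc = 70.92 Hz


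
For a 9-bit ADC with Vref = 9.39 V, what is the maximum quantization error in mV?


The maximum quantization error is +/- LSB/2.
LSB = Vref / 2^n = 9.39 / 512 = 0.01833984 V
Max error = LSB / 2 = 0.01833984 / 2 = 0.00916992 V
Max error = 9.1699 mV

9.1699 mV


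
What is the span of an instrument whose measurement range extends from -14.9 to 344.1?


Span = upper range - lower range.
Span = 344.1 - (-14.9)
Span = 359.0

359.0


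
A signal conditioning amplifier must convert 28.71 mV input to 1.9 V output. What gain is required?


Gain = Vout / Vin (converting to same units).
G = 1.9 V / 28.71 mV
G = 1900.0 mV / 28.71 mV
G = 66.18

66.18


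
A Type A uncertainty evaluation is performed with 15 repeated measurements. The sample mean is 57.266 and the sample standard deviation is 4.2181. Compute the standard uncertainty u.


The standard uncertainty for Type A evaluation is u = s / sqrt(n).
u = 4.2181 / sqrt(15)
u = 4.2181 / 3.873
u = 1.0891

1.0891


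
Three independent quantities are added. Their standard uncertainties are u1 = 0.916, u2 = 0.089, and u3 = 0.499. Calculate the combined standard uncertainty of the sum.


For a sum of independent quantities, uc = sqrt(u1^2 + u2^2 + u3^2).
uc = sqrt(0.916^2 + 0.089^2 + 0.499^2)
uc = sqrt(0.839056 + 0.007921 + 0.249001)
uc = 1.0469

1.0469


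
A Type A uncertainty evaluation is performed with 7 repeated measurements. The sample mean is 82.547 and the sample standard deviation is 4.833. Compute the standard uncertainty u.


The standard uncertainty for Type A evaluation is u = s / sqrt(n).
u = 4.833 / sqrt(7)
u = 4.833 / 2.6458
u = 1.8267

1.8267


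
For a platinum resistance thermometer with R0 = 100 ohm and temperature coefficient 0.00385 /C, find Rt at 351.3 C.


The RTD equation: Rt = R0 * (1 + alpha * T).
Rt = 100 * (1 + 0.00385 * 351.3)
Rt = 100 * (1 + 1.352505)
Rt = 100 * 2.352505
Rt = 235.25 ohm

235.25 ohm


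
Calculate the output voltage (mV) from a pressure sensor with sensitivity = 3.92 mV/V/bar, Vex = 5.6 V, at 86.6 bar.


Output = sensitivity * Vex * P.
Vout = 3.92 * 5.6 * 86.6
Vout = 21.952 * 86.6
Vout = 1901.04 mV

1901.04 mV


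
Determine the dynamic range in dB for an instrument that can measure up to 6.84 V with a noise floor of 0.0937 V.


Dynamic range = 20 * log10(Vmax / Vnoise).
DR = 20 * log10(6.84 / 0.0937)
DR = 20 * log10(73.0)
DR = 37.27 dB

37.27 dB


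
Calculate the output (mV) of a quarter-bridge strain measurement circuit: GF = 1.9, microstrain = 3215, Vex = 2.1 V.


Quarter bridge output: Vout = (GF * epsilon * Vex) / 4.
Vout = (1.9 * 3215e-6 * 2.1) / 4
Vout = 0.01282785 / 4 V
Vout = 0.00320696 V = 3.207 mV

3.207 mV


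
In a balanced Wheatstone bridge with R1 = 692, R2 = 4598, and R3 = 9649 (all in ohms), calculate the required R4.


At balance: R1*R4 = R2*R3, so R4 = R2*R3/R1.
R4 = 4598 * 9649 / 692
R4 = 44366102 / 692
R4 = 64112.86 ohm

64112.86 ohm


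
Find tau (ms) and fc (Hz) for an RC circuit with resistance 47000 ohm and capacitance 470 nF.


Time constant: tau = R * C.
tau = 47000 * 4.70e-07 = 0.02209 s
tau = 22.09 ms
Cutoff frequency: fc = 1 / (2*pi*R*C).
fc = 1 / (2*pi*0.02209) = 7.2 Hz

tau = 22.09 ms, fc = 7.2 Hz


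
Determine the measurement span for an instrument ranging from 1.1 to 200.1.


Span = upper range - lower range.
Span = 200.1 - (1.1)
Span = 199.0

199.0


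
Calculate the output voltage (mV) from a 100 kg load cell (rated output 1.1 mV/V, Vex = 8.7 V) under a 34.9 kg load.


Vout = rated_output * Vex * (load / capacity).
Vout = 1.1 * 8.7 * (34.9 / 100)
Vout = 1.1 * 8.7 * 0.349
Vout = 3.34 mV

3.34 mV


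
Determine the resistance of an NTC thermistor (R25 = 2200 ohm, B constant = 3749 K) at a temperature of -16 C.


NTC thermistor equation: Rt = R25 * exp(B * (1/T - 1/T25)).
T in Kelvin: 257.15 K, T25 = 298.15 K
1/T - 1/T25 = 1/257.15 - 1/298.15 = 0.00053476
B * (1/T - 1/T25) = 3749 * 0.00053476 = 2.0048
Rt = 2200 * exp(2.0048) = 16334.7 ohm

16334.7 ohm


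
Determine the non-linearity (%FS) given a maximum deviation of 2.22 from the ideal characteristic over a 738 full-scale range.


Linearity error = (max deviation / full scale) * 100%.
Linearity = (2.22 / 738) * 100
Linearity = 0.301 %FS

0.301 %FS


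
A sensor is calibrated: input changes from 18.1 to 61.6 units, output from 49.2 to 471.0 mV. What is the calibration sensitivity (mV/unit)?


Sensitivity = (y2 - y1) / (x2 - x1).
S = (471.0 - 49.2) / (61.6 - 18.1)
S = 421.8 / 43.5
S = 9.6966 mV/unit

9.6966 mV/unit


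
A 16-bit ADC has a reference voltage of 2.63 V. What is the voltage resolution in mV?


The resolution (LSB) of an ADC is Vref / 2^n.
LSB = 2.63 / 2^16
LSB = 2.63 / 65536
LSB = 4.013e-05 V = 0.04013062 mV

0.04013062 mV


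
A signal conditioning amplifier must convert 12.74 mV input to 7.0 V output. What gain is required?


Gain = Vout / Vin (converting to same units).
G = 7.0 V / 12.74 mV
G = 7000.0 mV / 12.74 mV
G = 549.45

549.45


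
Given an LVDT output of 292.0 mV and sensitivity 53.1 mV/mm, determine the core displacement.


Displacement = Vout / sensitivity.
d = 292.0 / 53.1
d = 5.499 mm

5.499 mm


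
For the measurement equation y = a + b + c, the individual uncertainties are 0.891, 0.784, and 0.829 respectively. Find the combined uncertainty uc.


For a sum of independent quantities, uc = sqrt(u1^2 + u2^2 + u3^2).
uc = sqrt(0.891^2 + 0.784^2 + 0.829^2)
uc = sqrt(0.793881 + 0.614656 + 0.687241)
uc = 1.4477

1.4477


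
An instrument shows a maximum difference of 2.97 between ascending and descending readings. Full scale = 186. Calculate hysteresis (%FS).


Hysteresis = (max difference / full scale) * 100%.
H = (2.97 / 186) * 100
H = 1.597 %FS

1.597 %FS


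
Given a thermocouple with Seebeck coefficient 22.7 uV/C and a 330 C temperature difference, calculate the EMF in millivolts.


The thermocouple output V = sensitivity * dT.
V = 22.7 uV/C * 330 C
V = 7491.0 uV
V = 7.491 mV

7.491 mV


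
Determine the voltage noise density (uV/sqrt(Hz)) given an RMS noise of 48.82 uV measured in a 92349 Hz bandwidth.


Noise spectral density = Vrms / sqrt(BW).
NSD = 48.82 / sqrt(92349)
NSD = 48.82 / 303.8898
NSD = 0.1607 uV/sqrt(Hz)

0.1607 uV/sqrt(Hz)


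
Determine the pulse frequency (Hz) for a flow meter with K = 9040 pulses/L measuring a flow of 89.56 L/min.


Frequency = K * Q / 60 (converting L/min to L/s).
f = 9040 * 89.56 / 60
f = 809622.4 / 60
f = 13493.71 Hz

13493.71 Hz


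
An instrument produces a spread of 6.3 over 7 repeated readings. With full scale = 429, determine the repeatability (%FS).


Repeatability = (spread / full scale) * 100%.
R = (6.3 / 429) * 100
R = 1.469 %FS

1.469 %FS


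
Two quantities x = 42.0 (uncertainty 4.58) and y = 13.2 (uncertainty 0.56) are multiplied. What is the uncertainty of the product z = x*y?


For a product z = x*y, the relative uncertainty is:
uz/z = sqrt((ux/x)^2 + (uy/y)^2)
Relative uncertainties: ux/x = 4.58/42.0 = 0.109048
uy/y = 0.56/13.2 = 0.042424
z = 42.0 * 13.2 = 554.4
uz = 554.4 * sqrt(0.109048^2 + 0.042424^2) = 64.87

64.87


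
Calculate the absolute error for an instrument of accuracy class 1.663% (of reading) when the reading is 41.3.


Absolute error = (accuracy% / 100) * reading.
Error = (1.663 / 100) * 41.3
Error = 0.01663 * 41.3
Error = 0.6868

0.6868


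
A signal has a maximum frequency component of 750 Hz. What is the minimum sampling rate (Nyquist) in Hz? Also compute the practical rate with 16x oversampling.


By Nyquist theorem, fs_min = 2 * fmax.
fs_min = 2 * 750 = 1500 Hz
Practical rate = 16 * fs_min = 16 * 1500 = 24000 Hz

fs_min = 1500 Hz, fs_practical = 24000 Hz


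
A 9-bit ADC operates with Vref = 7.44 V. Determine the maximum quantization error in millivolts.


The maximum quantization error is +/- LSB/2.
LSB = Vref / 2^n = 7.44 / 512 = 0.01453125 V
Max error = LSB / 2 = 0.01453125 / 2 = 0.00726563 V
Max error = 7.2656 mV

7.2656 mV


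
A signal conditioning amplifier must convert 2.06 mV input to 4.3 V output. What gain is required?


Gain = Vout / Vin (converting to same units).
G = 4.3 V / 2.06 mV
G = 4300.0 mV / 2.06 mV
G = 2087.38

2087.38


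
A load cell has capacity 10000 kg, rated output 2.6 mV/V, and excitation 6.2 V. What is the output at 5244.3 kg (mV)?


Vout = rated_output * Vex * (load / capacity).
Vout = 2.6 * 6.2 * (5244.3 / 10000)
Vout = 2.6 * 6.2 * 0.52443
Vout = 8.454 mV

8.454 mV


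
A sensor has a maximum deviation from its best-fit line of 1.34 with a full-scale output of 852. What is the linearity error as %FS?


Linearity error = (max deviation / full scale) * 100%.
Linearity = (1.34 / 852) * 100
Linearity = 0.157 %FS

0.157 %FS


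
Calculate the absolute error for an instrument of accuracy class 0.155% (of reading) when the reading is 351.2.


Absolute error = (accuracy% / 100) * reading.
Error = (0.155 / 100) * 351.2
Error = 0.00155 * 351.2
Error = 0.5444

0.5444


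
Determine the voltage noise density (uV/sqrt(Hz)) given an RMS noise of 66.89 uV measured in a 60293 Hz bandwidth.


Noise spectral density = Vrms / sqrt(BW).
NSD = 66.89 / sqrt(60293)
NSD = 66.89 / 245.5463
NSD = 0.2724 uV/sqrt(Hz)

0.2724 uV/sqrt(Hz)


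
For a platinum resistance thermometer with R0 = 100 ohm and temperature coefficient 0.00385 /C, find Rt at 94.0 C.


The RTD equation: Rt = R0 * (1 + alpha * T).
Rt = 100 * (1 + 0.00385 * 94.0)
Rt = 100 * (1 + 0.3619)
Rt = 100 * 1.3619
Rt = 136.19 ohm

136.19 ohm


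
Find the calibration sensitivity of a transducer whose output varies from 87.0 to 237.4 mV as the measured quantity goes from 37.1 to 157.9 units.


Sensitivity = (y2 - y1) / (x2 - x1).
S = (237.4 - 87.0) / (157.9 - 37.1)
S = 150.4 / 120.8
S = 1.245 mV/unit

1.245 mV/unit


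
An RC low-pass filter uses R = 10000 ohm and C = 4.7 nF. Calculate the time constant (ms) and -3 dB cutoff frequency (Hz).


Time constant: tau = R * C.
tau = 10000 * 4.70e-09 = 4.7e-05 s
tau = 0.047 ms
Cutoff frequency: fc = 1 / (2*pi*R*C).
fc = 1 / (2*pi*4.7e-05) = 3386.28 Hz

tau = 0.047 ms, fc = 3386.28 Hz


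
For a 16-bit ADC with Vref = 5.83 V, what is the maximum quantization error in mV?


The maximum quantization error is +/- LSB/2.
LSB = Vref / 2^n = 5.83 / 65536 = 8.896e-05 V
Max error = LSB / 2 = 8.896e-05 / 2 = 4.448e-05 V
Max error = 0.0445 mV

0.0445 mV


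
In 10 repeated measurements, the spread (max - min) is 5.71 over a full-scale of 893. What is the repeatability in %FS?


Repeatability = (spread / full scale) * 100%.
R = (5.71 / 893) * 100
R = 0.639 %FS

0.639 %FS


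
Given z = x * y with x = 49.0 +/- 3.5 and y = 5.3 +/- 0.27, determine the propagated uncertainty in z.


For a product z = x*y, the relative uncertainty is:
uz/z = sqrt((ux/x)^2 + (uy/y)^2)
Relative uncertainties: ux/x = 3.5/49.0 = 0.071429
uy/y = 0.27/5.3 = 0.050943
z = 49.0 * 5.3 = 259.7
uz = 259.7 * sqrt(0.071429^2 + 0.050943^2) = 22.785

22.785


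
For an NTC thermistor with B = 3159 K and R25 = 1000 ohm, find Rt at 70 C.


NTC thermistor equation: Rt = R25 * exp(B * (1/T - 1/T25)).
T in Kelvin: 343.15 K, T25 = 298.15 K
1/T - 1/T25 = 1/343.15 - 1/298.15 = -0.00043984
B * (1/T - 1/T25) = 3159 * -0.00043984 = -1.3895
Rt = 1000 * exp(-1.3895) = 249.2 ohm

249.2 ohm


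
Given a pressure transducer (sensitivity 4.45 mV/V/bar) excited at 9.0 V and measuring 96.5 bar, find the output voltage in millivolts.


Output = sensitivity * Vex * P.
Vout = 4.45 * 9.0 * 96.5
Vout = 40.05 * 96.5
Vout = 3864.83 mV

3864.83 mV


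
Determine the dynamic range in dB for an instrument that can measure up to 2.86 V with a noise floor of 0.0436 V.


Dynamic range = 20 * log10(Vmax / Vnoise).
DR = 20 * log10(2.86 / 0.0436)
DR = 20 * log10(65.6)
DR = 36.34 dB

36.34 dB


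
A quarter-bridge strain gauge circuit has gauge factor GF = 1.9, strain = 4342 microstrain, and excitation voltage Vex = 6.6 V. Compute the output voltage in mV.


Quarter bridge output: Vout = (GF * epsilon * Vex) / 4.
Vout = (1.9 * 4342e-6 * 6.6) / 4
Vout = 0.05444868 / 4 V
Vout = 0.01361217 V = 13.6122 mV

13.6122 mV


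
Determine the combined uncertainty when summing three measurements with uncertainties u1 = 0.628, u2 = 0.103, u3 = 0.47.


For a sum of independent quantities, uc = sqrt(u1^2 + u2^2 + u3^2).
uc = sqrt(0.628^2 + 0.103^2 + 0.47^2)
uc = sqrt(0.394384 + 0.010609 + 0.2209)
uc = 0.7911

0.7911


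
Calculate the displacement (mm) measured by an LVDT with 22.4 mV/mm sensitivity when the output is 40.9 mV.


Displacement = Vout / sensitivity.
d = 40.9 / 22.4
d = 1.826 mm

1.826 mm


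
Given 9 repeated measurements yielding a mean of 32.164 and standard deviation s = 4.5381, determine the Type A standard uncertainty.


The standard uncertainty for Type A evaluation is u = s / sqrt(n).
u = 4.5381 / sqrt(9)
u = 4.5381 / 3.0
u = 1.5127

1.5127


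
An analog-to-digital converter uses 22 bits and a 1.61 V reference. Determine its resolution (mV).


The resolution (LSB) of an ADC is Vref / 2^n.
LSB = 1.61 / 2^22
LSB = 1.61 / 4194304
LSB = 3.8e-07 V = 0.00038385 mV

0.00038385 mV


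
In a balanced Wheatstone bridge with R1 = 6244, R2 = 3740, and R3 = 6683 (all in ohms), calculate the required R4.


At balance: R1*R4 = R2*R3, so R4 = R2*R3/R1.
R4 = 3740 * 6683 / 6244
R4 = 24994420 / 6244
R4 = 4002.95 ohm

4002.95 ohm


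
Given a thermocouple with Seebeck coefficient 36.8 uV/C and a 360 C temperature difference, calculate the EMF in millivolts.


The thermocouple output V = sensitivity * dT.
V = 36.8 uV/C * 360 C
V = 13248.0 uV
V = 13.248 mV

13.248 mV


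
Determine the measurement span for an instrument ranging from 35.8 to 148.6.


Span = upper range - lower range.
Span = 148.6 - (35.8)
Span = 112.8

112.8


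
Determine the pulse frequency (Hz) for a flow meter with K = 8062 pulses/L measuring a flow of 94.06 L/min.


Frequency = K * Q / 60 (converting L/min to L/s).
f = 8062 * 94.06 / 60
f = 758311.72 / 60
f = 12638.53 Hz

12638.53 Hz


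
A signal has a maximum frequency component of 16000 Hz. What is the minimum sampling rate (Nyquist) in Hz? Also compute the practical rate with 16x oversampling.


By Nyquist theorem, fs_min = 2 * fmax.
fs_min = 2 * 16000 = 32000 Hz
Practical rate = 16 * fs_min = 16 * 32000 = 512000 Hz

fs_min = 32000 Hz, fs_practical = 512000 Hz


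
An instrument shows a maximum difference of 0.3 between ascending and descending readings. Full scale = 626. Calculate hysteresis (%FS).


Hysteresis = (max difference / full scale) * 100%.
H = (0.3 / 626) * 100
H = 0.048 %FS

0.048 %FS


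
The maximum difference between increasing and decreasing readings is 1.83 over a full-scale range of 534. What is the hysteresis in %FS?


Hysteresis = (max difference / full scale) * 100%.
H = (1.83 / 534) * 100
H = 0.343 %FS

0.343 %FS


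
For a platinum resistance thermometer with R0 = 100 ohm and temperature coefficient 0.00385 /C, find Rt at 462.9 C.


The RTD equation: Rt = R0 * (1 + alpha * T).
Rt = 100 * (1 + 0.00385 * 462.9)
Rt = 100 * (1 + 1.782165)
Rt = 100 * 2.782165
Rt = 278.216 ohm

278.216 ohm


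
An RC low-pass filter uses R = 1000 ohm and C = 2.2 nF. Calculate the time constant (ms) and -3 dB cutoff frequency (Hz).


Time constant: tau = R * C.
tau = 1000 * 2.20e-09 = 2.2e-06 s
tau = 0.0022 ms
Cutoff frequency: fc = 1 / (2*pi*R*C).
fc = 1 / (2*pi*2.2e-06) = 72343.16 Hz

tau = 0.0022 ms, fc = 72343.16 Hz


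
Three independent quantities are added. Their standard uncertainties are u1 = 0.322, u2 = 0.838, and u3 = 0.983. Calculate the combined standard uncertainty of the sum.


For a sum of independent quantities, uc = sqrt(u1^2 + u2^2 + u3^2).
uc = sqrt(0.322^2 + 0.838^2 + 0.983^2)
uc = sqrt(0.103684 + 0.702244 + 0.966289)
uc = 1.3312

1.3312


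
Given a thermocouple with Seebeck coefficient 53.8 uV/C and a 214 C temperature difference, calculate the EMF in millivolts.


The thermocouple output V = sensitivity * dT.
V = 53.8 uV/C * 214 C
V = 11513.2 uV
V = 11.513 mV

11.513 mV


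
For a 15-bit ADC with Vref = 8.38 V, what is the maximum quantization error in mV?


The maximum quantization error is +/- LSB/2.
LSB = Vref / 2^n = 8.38 / 32768 = 0.00025574 V
Max error = LSB / 2 = 0.00025574 / 2 = 0.00012787 V
Max error = 0.1279 mV

0.1279 mV


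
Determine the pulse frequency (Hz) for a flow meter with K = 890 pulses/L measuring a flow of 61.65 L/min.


Frequency = K * Q / 60 (converting L/min to L/s).
f = 890 * 61.65 / 60
f = 54868.5 / 60
f = 914.48 Hz

914.48 Hz


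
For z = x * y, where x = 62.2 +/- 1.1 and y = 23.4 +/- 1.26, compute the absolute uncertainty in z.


For a product z = x*y, the relative uncertainty is:
uz/z = sqrt((ux/x)^2 + (uy/y)^2)
Relative uncertainties: ux/x = 1.1/62.2 = 0.017685
uy/y = 1.26/23.4 = 0.053846
z = 62.2 * 23.4 = 1455.5
uz = 1455.5 * sqrt(0.017685^2 + 0.053846^2) = 82.491

82.491


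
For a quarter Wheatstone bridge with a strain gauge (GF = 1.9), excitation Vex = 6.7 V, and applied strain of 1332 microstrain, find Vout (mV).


Quarter bridge output: Vout = (GF * epsilon * Vex) / 4.
Vout = (1.9 * 1332e-6 * 6.7) / 4
Vout = 0.01695636 / 4 V
Vout = 0.00423909 V = 4.2391 mV

4.2391 mV


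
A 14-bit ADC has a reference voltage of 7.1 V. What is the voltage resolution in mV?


The resolution (LSB) of an ADC is Vref / 2^n.
LSB = 7.1 / 2^14
LSB = 7.1 / 16384
LSB = 0.00043335 V = 0.43334961 mV

0.43334961 mV


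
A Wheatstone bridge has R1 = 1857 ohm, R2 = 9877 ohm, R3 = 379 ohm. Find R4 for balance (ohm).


At balance: R1*R4 = R2*R3, so R4 = R2*R3/R1.
R4 = 9877 * 379 / 1857
R4 = 3743383 / 1857
R4 = 2015.82 ohm

2015.82 ohm


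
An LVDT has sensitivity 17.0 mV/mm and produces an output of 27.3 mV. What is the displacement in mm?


Displacement = Vout / sensitivity.
d = 27.3 / 17.0
d = 1.606 mm

1.606 mm


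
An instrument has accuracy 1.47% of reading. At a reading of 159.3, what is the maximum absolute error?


Absolute error = (accuracy% / 100) * reading.
Error = (1.47 / 100) * 159.3
Error = 0.0147 * 159.3
Error = 2.3417

2.3417


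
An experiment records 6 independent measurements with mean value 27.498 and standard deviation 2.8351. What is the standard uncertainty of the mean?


The standard uncertainty for Type A evaluation is u = s / sqrt(n).
u = 2.8351 / sqrt(6)
u = 2.8351 / 2.4495
u = 1.1574

1.1574


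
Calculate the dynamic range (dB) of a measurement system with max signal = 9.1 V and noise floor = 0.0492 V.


Dynamic range = 20 * log10(Vmax / Vnoise).
DR = 20 * log10(9.1 / 0.0492)
DR = 20 * log10(184.96)
DR = 45.34 dB

45.34 dB


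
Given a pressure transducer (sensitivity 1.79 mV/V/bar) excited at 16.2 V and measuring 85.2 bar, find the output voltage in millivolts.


Output = sensitivity * Vex * P.
Vout = 1.79 * 16.2 * 85.2
Vout = 28.998 * 85.2
Vout = 2470.63 mV

2470.63 mV


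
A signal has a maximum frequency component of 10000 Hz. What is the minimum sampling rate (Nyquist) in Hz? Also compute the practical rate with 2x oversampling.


By Nyquist theorem, fs_min = 2 * fmax.
fs_min = 2 * 10000 = 20000 Hz
Practical rate = 2 * fs_min = 2 * 20000 = 40000 Hz

fs_min = 20000 Hz, fs_practical = 40000 Hz


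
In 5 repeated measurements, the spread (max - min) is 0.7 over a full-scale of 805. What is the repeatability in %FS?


Repeatability = (spread / full scale) * 100%.
R = (0.7 / 805) * 100
R = 0.087 %FS

0.087 %FS


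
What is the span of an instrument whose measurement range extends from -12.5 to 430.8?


Span = upper range - lower range.
Span = 430.8 - (-12.5)
Span = 443.3

443.3


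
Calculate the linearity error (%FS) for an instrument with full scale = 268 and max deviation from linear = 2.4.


Linearity error = (max deviation / full scale) * 100%.
Linearity = (2.4 / 268) * 100
Linearity = 0.896 %FS

0.896 %FS


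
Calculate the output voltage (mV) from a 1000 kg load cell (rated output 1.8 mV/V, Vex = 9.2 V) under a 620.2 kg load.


Vout = rated_output * Vex * (load / capacity).
Vout = 1.8 * 9.2 * (620.2 / 1000)
Vout = 1.8 * 9.2 * 0.6202
Vout = 10.271 mV

10.271 mV


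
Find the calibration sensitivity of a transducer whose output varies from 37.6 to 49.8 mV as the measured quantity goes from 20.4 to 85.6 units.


Sensitivity = (y2 - y1) / (x2 - x1).
S = (49.8 - 37.6) / (85.6 - 20.4)
S = 12.2 / 65.2
S = 0.1871 mV/unit

0.1871 mV/unit


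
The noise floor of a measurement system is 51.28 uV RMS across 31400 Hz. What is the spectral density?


Noise spectral density = Vrms / sqrt(BW).
NSD = 51.28 / sqrt(31400)
NSD = 51.28 / 177.2005
NSD = 0.2894 uV/sqrt(Hz)

0.2894 uV/sqrt(Hz)


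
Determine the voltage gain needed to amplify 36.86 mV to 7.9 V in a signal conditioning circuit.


Gain = Vout / Vin (converting to same units).
G = 7.9 V / 36.86 mV
G = 7900.0 mV / 36.86 mV
G = 214.32

214.32


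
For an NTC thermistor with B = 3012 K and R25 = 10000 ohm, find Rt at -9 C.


NTC thermistor equation: Rt = R25 * exp(B * (1/T - 1/T25)).
T in Kelvin: 264.15 K, T25 = 298.15 K
1/T - 1/T25 = 1/264.15 - 1/298.15 = 0.00043171
B * (1/T - 1/T25) = 3012 * 0.00043171 = 1.3003
Rt = 10000 * exp(1.3003) = 36704.5 ohm

36704.5 ohm


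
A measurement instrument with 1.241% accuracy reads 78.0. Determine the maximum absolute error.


Absolute error = (accuracy% / 100) * reading.
Error = (1.241 / 100) * 78.0
Error = 0.01241 * 78.0
Error = 0.968

0.968


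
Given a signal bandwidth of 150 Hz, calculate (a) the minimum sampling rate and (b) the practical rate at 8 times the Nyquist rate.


By Nyquist theorem, fs_min = 2 * fmax.
fs_min = 2 * 150 = 300 Hz
Practical rate = 8 * fs_min = 8 * 300 = 2400 Hz

fs_min = 300 Hz, fs_practical = 2400 Hz


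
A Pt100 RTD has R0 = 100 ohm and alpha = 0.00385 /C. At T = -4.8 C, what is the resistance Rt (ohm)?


The RTD equation: Rt = R0 * (1 + alpha * T).
Rt = 100 * (1 + 0.00385 * -4.8)
Rt = 100 * (1 + -0.01848)
Rt = 100 * 0.98152
Rt = 98.152 ohm

98.152 ohm


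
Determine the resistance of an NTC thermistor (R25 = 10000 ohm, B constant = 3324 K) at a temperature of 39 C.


NTC thermistor equation: Rt = R25 * exp(B * (1/T - 1/T25)).
T in Kelvin: 312.15 K, T25 = 298.15 K
1/T - 1/T25 = 1/312.15 - 1/298.15 = -0.00015043
B * (1/T - 1/T25) = 3324 * -0.00015043 = -0.5
Rt = 10000 * exp(-0.5) = 6065.2 ohm

6065.2 ohm


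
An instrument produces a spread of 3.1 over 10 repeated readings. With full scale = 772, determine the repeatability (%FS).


Repeatability = (spread / full scale) * 100%.
R = (3.1 / 772) * 100
R = 0.402 %FS

0.402 %FS


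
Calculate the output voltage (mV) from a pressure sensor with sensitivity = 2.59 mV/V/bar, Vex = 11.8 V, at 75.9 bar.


Output = sensitivity * Vex * P.
Vout = 2.59 * 11.8 * 75.9
Vout = 30.562 * 75.9
Vout = 2319.66 mV

2319.66 mV


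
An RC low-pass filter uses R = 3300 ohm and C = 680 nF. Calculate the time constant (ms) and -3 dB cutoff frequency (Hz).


Time constant: tau = R * C.
tau = 3300 * 6.80e-07 = 0.002244 s
tau = 2.244 ms
Cutoff frequency: fc = 1 / (2*pi*R*C).
fc = 1 / (2*pi*0.002244) = 70.92 Hz

tau = 2.244 ms, fc = 70.92 Hz
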